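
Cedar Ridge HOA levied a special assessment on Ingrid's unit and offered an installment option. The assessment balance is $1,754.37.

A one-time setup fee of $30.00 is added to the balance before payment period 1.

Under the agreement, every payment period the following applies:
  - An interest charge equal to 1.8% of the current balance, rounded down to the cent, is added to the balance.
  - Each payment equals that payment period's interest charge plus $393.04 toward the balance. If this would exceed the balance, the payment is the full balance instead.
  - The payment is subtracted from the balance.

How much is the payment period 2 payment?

$418.08

Payment period 1: opening $1,784.37; interest $32.11 → $1,816.48; payment $425.15; balance $1,391.33
Payment period 2: opening $1,391.33; interest $25.04 → $1,416.37; payment $418.08; balance $998.29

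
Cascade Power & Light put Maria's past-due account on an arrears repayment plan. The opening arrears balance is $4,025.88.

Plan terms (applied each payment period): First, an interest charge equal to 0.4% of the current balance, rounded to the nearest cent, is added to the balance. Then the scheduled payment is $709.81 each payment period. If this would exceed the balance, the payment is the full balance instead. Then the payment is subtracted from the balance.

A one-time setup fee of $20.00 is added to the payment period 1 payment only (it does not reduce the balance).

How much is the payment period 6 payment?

$531.61

# | Opening | Interest | Payment | Fee | End bal
1 | $4,025.88 | $16.10 | $709.81 | $20.00 | $3,332.17
2 | $3,332.17 | $13.33 | $709.81 | — | $2,635.69
3 | $2,635.69 | $10.54 | $709.81 | — | $1,936.42
4 | $1,936.42 | $7.75 | $709.81 | — | $1,234.36
5 | $1,234.36 | $4.94 | $709.81 | — | $529.49
6 | $529.49 | $2.12 | $531.61 | — | $0.00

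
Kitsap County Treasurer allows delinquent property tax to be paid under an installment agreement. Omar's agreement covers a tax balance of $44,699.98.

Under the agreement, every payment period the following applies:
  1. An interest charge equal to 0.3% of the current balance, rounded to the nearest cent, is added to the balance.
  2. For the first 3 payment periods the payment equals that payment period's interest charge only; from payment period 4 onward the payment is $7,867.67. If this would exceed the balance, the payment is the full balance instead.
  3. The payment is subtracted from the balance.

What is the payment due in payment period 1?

Payment period 1: $44,699.98 +$134.10 interest = $44,834.08; pay $134.10 → $44,699.98

$134.10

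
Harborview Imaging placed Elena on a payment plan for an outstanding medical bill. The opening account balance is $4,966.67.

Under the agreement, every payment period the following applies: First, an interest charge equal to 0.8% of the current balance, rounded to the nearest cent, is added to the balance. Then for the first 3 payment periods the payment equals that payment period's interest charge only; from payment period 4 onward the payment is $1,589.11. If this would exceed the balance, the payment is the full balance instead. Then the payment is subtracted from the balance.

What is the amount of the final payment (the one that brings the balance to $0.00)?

Payment period 1: opening $4,966.67; interest $39.73 → $5,006.40; payment $39.73; balance $4,966.67
Payment period 2: opening $4,966.67; interest $39.73 → $5,006.40; payment $39.73; balance $4,966.67
Payment period 3: opening $4,966.67; interest $39.73 → $5,006.40; payment $39.73; balance $4,966.67
Payment period 4: opening $4,966.67; interest $39.73 → $5,006.40; payment $1,589.11; balance $3,417.29
Payment period 5: opening $3,417.29; interest $27.34 → $3,444.63; payment $1,589.11; balance $1,855.52
Payment period 6: opening $1,855.52; interest $14.84 → $1,870.36; payment $1,589.11; balance $281.25
Payment period 7: opening $281.25; interest $2.25 → $283.50; payment $283.50; balance $0.00

$283.50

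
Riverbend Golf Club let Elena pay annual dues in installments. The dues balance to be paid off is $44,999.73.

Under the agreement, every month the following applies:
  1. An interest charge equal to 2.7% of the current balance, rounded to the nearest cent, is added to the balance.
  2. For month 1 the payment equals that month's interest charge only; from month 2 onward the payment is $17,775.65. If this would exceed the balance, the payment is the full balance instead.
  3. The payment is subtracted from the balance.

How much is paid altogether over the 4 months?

$48,506.20

# | Opening | Interest | Payment | End bal
1 | $44,999.73 | $1,214.99 | $1,214.99 | $44,999.73
2 | $44,999.73 | $1,214.99 | $17,775.65 | $28,439.07
3 | $28,439.07 | $767.85 | $17,775.65 | $11,431.27
4 | $11,431.27 | $308.64 | $11,739.91 | $0.00
Total paid: $48,506.20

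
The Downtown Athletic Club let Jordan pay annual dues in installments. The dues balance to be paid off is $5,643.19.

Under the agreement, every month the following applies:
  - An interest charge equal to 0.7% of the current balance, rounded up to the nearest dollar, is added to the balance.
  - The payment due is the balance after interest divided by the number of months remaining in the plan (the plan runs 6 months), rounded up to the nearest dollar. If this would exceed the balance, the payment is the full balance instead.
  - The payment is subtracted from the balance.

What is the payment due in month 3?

$961.00

Month 1: $5,643.19 +$40.00 interest = $5,683.19; pay $948.00 → $4,735.19
Month 2: $4,735.19 +$34.00 interest = $4,769.19; pay $954.00 → $3,815.19
Month 3: $3,815.19 +$27.00 interest = $3,842.19; pay $961.00 → $2,881.19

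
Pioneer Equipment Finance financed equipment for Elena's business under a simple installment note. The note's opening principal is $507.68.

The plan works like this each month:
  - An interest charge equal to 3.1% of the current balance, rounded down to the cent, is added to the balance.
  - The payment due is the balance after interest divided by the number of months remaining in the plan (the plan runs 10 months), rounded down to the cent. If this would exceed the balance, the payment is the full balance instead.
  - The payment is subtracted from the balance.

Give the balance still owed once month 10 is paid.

# | Opening | Interest | Payment | End bal
1 | $507.68 | $15.73 | $52.34 | $471.07
2 | $471.07 | $14.60 | $53.96 | $431.71
3 | $431.71 | $13.38 | $55.63 | $389.46
4 | $389.46 | $12.07 | $57.36 | $344.17
5 | $344.17 | $10.66 | $59.13 | $295.70
6 | $295.70 | $9.16 | $60.97 | $243.89
7 | $243.89 | $7.56 | $62.86 | $188.59
8 | $188.59 | $5.84 | $64.81 | $129.62
9 | $129.62 | $4.01 | $66.81 | $66.82
10 | $66.82 | $2.07 | $68.89 | $0.00

$0.00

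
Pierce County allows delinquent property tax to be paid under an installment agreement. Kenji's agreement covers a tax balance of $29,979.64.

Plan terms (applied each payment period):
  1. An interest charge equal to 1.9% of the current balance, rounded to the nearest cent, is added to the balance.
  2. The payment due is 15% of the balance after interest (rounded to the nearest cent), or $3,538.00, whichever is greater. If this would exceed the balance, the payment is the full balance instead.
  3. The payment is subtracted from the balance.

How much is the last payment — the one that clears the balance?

# | Opening | Interest | Payment | End bal
1 | $29,979.64 | $569.61 | $4,582.39 | $25,966.86
2 | $25,966.86 | $493.37 | $3,969.03 | $22,491.20
3 | $22,491.20 | $427.33 | $3,538.00 | $19,380.53
4 | $19,380.53 | $368.23 | $3,538.00 | $16,210.76
5 | $16,210.76 | $308.00 | $3,538.00 | $12,980.76
6 | $12,980.76 | $246.63 | $3,538.00 | $9,689.39
7 | $9,689.39 | $184.10 | $3,538.00 | $6,335.49
8 | $6,335.49 | $120.37 | $3,538.00 | $2,917.86
9 | $2,917.86 | $55.44 | $2,973.30 | $0.00

$2,973.30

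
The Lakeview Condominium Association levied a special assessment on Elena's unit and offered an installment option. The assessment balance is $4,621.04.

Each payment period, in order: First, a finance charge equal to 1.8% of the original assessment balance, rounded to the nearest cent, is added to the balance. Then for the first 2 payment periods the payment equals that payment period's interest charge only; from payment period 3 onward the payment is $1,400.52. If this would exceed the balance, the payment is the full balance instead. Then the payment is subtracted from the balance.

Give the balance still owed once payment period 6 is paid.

$0.00

# | Opening | Interest | Payment | End bal
1 | $4,621.04 | $83.18 | $83.18 | $4,621.04
2 | $4,621.04 | $83.18 | $83.18 | $4,621.04
3 | $4,621.04 | $83.18 | $1,400.52 | $3,303.70
4 | $3,303.70 | $83.18 | $1,400.52 | $1,986.36
5 | $1,986.36 | $83.18 | $1,400.52 | $669.02
6 | $669.02 | $83.18 | $752.20 | $0.00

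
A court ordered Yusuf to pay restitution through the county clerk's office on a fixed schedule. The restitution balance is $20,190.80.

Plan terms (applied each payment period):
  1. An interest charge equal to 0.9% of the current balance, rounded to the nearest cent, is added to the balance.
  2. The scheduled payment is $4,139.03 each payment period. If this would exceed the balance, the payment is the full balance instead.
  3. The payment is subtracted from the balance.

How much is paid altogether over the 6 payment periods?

$20,740.42

Payment period 1: $20,190.80 +$181.72 interest = $20,372.52; pay $4,139.03 → $16,233.49
Payment period 2: $16,233.49 +$146.10 interest = $16,379.59; pay $4,139.03 → $12,240.56
Payment period 3: $12,240.56 +$110.17 interest = $12,350.73; pay $4,139.03 → $8,211.70
Payment period 4: $8,211.70 +$73.91 interest = $8,285.61; pay $4,139.03 → $4,146.58
Payment period 5: $4,146.58 +$37.32 interest = $4,183.90; pay $4,139.03 → $44.87
Payment period 6: $44.87 +$0.40 interest = $45.27; pay $45.27 → $0.00
Total paid: $20,740.42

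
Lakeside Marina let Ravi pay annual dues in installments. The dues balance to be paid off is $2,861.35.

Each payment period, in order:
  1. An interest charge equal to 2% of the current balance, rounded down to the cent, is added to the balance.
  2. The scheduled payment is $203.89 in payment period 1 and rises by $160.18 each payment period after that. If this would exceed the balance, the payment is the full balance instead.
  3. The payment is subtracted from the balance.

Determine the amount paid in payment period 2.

Payment period 1: opening $2,861.35; interest $57.22 → $2,918.57; payment $203.89; balance $2,714.68
Payment period 2: opening $2,714.68; interest $54.29 → $2,768.97; payment $364.07; balance $2,404.90

$364.07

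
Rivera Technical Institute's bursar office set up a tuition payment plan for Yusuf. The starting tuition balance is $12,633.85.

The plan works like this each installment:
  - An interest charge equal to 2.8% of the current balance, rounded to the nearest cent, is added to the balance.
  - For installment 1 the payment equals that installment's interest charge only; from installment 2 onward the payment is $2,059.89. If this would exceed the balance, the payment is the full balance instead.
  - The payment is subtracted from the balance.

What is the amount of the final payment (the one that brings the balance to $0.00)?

# | Opening | Interest | Payment | End bal
1 | $12,633.85 | $353.75 | $353.75 | $12,633.85
2 | $12,633.85 | $353.75 | $2,059.89 | $10,927.71
3 | $10,927.71 | $305.98 | $2,059.89 | $9,173.80
4 | $9,173.80 | $256.87 | $2,059.89 | $7,370.78
5 | $7,370.78 | $206.38 | $2,059.89 | $5,517.27
6 | $5,517.27 | $154.48 | $2,059.89 | $3,611.86
7 | $3,611.86 | $101.13 | $2,059.89 | $1,653.10
8 | $1,653.10 | $46.29 | $1,699.39 | $0.00

$1,699.39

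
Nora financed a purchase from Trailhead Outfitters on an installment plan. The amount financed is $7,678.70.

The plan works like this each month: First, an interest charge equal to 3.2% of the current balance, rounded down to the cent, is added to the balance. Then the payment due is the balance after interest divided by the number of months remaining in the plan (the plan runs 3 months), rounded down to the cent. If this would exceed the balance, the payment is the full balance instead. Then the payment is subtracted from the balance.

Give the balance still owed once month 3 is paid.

# | Opening | Interest | Payment | End bal
1 | $7,678.70 | $245.71 | $2,641.47 | $5,282.94
2 | $5,282.94 | $169.05 | $2,725.99 | $2,726.00
3 | $2,726.00 | $87.23 | $2,813.23 | $0.00

$0.00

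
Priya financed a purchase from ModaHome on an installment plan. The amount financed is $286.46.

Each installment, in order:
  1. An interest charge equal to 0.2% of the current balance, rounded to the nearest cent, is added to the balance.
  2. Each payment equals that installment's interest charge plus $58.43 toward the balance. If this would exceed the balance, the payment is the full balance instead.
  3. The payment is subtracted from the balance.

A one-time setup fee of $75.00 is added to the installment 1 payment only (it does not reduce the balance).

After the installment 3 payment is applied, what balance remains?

$111.17

Installment 1: opening $286.46; interest $0.57 → $287.03; payment $59.00 (+ $75.00 fee); balance $228.03
Installment 2: opening $228.03; interest $0.46 → $228.49; payment $58.89; balance $169.60
Installment 3: opening $169.60; interest $0.34 → $169.94; payment $58.77; balance $111.17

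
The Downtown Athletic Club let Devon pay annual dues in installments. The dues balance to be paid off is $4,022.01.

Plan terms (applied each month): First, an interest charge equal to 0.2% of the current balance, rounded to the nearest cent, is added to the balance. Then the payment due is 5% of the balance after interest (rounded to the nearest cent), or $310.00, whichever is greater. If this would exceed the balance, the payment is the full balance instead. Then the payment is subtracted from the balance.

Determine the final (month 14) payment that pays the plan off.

# | Opening | Interest | Payment | End bal
1 | $4,022.01 | $8.04 | $310.00 | $3,720.05
2 | $3,720.05 | $7.44 | $310.00 | $3,417.49
3 | $3,417.49 | $6.83 | $310.00 | $3,114.32
4 | $3,114.32 | $6.23 | $310.00 | $2,810.55
5 | $2,810.55 | $5.62 | $310.00 | $2,506.17
6 | $2,506.17 | $5.01 | $310.00 | $2,201.18
7 | $2,201.18 | $4.40 | $310.00 | $1,895.58
8 | $1,895.58 | $3.79 | $310.00 | $1,589.37
9 | $1,589.37 | $3.18 | $310.00 | $1,282.55
10 | $1,282.55 | $2.57 | $310.00 | $975.12
11 | $975.12 | $1.95 | $310.00 | $667.07
12 | $667.07 | $1.33 | $310.00 | $358.40
13 | $358.40 | $0.72 | $310.00 | $49.12
14 | $49.12 | $0.10 | $49.22 | $0.00

$49.22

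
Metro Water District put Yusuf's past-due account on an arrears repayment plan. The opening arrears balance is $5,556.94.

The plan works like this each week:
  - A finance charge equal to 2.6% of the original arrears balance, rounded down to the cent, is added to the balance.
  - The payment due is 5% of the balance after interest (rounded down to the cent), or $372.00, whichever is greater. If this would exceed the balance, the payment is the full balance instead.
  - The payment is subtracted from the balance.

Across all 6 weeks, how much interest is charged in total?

$866.88

# | Opening | Interest | Payment | End bal
1 | $5,556.94 | $144.48 | $372.00 | $5,329.42
2 | $5,329.42 | $144.48 | $372.00 | $5,101.90
3 | $5,101.90 | $144.48 | $372.00 | $4,874.38
4 | $4,874.38 | $144.48 | $372.00 | $4,646.86
5 | $4,646.86 | $144.48 | $372.00 | $4,419.34
6 | $4,419.34 | $144.48 | $372.00 | $4,191.82
Total interest: $144.48 + $144.48 + $144.48 + $144.48 + $144.48 + $144.48 = $866.88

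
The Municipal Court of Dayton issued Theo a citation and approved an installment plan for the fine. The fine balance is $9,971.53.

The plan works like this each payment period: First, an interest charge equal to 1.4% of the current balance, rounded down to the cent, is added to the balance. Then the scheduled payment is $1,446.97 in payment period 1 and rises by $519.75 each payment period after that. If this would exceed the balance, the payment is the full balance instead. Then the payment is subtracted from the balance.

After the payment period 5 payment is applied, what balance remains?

$0.00

Payment period 1: opening $9,971.53; interest $139.60 → $10,111.13; payment $1,446.97; balance $8,664.16
Payment period 2: opening $8,664.16; interest $121.29 → $8,785.45; payment $1,966.72; balance $6,818.73
Payment period 3: opening $6,818.73; interest $95.46 → $6,914.19; payment $2,486.47; balance $4,427.72
Payment period 4: opening $4,427.72; interest $61.98 → $4,489.70; payment $3,006.22; balance $1,483.48
Payment period 5: opening $1,483.48; interest $20.76 → $1,504.24; payment $1,504.24; balance $0.00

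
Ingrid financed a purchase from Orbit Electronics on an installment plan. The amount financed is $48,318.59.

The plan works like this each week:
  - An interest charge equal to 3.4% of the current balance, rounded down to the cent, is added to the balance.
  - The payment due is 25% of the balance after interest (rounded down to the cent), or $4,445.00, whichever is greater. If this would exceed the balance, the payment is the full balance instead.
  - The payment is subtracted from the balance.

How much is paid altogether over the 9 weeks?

# | Opening | Interest | Payment | End bal
1 | $48,318.59 | $1,642.83 | $12,490.35 | $37,471.07
2 | $37,471.07 | $1,274.01 | $9,686.27 | $29,058.81
3 | $29,058.81 | $987.99 | $7,511.70 | $22,535.10
4 | $22,535.10 | $766.19 | $5,825.32 | $17,475.97
5 | $17,475.97 | $594.18 | $4,517.53 | $13,552.62
6 | $13,552.62 | $460.78 | $4,445.00 | $9,568.40
7 | $9,568.40 | $325.32 | $4,445.00 | $5,448.72
8 | $5,448.72 | $185.25 | $4,445.00 | $1,188.97
9 | $1,188.97 | $40.42 | $1,229.39 | $0.00
Total paid: $54,595.56

$54,595.56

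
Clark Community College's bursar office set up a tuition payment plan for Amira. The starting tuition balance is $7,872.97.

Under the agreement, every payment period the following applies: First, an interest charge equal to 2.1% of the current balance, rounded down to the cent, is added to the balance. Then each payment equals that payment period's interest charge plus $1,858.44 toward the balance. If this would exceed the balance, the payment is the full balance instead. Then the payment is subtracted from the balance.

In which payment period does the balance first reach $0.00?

# | Opening | Interest | Payment | End bal
1 | $7,872.97 | $165.33 | $2,023.77 | $6,014.53
2 | $6,014.53 | $126.30 | $1,984.74 | $4,156.09
3 | $4,156.09 | $87.27 | $1,945.71 | $2,297.65
4 | $2,297.65 | $48.25 | $1,906.69 | $439.21
5 | $439.21 | $9.22 | $448.43 | $0.00
Balance reaches $0.00 in payment period 5.

5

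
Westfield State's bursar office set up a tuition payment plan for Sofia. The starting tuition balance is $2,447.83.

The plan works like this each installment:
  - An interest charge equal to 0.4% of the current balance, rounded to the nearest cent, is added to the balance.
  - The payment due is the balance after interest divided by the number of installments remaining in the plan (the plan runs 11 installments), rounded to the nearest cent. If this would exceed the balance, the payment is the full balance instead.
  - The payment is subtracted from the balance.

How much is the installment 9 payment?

$230.67

Installment 1: opening $2,447.83; interest $9.79 → $2,457.62; payment $223.42; balance $2,234.20
Installment 2: opening $2,234.20; interest $8.94 → $2,243.14; payment $224.31; balance $2,018.83
Installment 3: opening $2,018.83; interest $8.08 → $2,026.91; payment $225.21; balance $1,801.70
Installment 4: opening $1,801.70; interest $7.21 → $1,808.91; payment $226.11; balance $1,582.80
Installment 5: opening $1,582.80; interest $6.33 → $1,589.13; payment $227.02; balance $1,362.11
Installment 6: opening $1,362.11; interest $5.45 → $1,367.56; payment $227.93; balance $1,139.63
Installment 7: opening $1,139.63; interest $4.56 → $1,144.19; payment $228.84; balance $915.35
Installment 8: opening $915.35; interest $3.66 → $919.01; payment $229.75; balance $689.26
Installment 9: opening $689.26; interest $2.76 → $692.02; payment $230.67; balance $461.35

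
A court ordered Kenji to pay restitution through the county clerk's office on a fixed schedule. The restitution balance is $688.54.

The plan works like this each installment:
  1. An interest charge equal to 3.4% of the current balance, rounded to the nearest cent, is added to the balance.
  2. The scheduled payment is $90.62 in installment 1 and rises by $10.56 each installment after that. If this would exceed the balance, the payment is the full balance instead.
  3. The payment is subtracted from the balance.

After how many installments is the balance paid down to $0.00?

7

# | Opening | Interest | Payment | End bal
1 | $688.54 | $23.41 | $90.62 | $621.33
2 | $621.33 | $21.13 | $101.18 | $541.28
3 | $541.28 | $18.40 | $111.74 | $447.94
4 | $447.94 | $15.23 | $122.30 | $340.87
5 | $340.87 | $11.59 | $132.86 | $219.60
6 | $219.60 | $7.47 | $143.42 | $83.65
7 | $83.65 | $2.84 | $86.49 | $0.00
Balance reaches $0.00 in installment 7.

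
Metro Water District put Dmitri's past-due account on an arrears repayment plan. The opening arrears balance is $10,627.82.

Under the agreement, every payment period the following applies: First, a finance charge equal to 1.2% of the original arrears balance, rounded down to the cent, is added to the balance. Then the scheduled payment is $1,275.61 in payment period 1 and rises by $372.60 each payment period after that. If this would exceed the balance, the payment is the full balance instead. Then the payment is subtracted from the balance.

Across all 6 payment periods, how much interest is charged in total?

$765.18

Payment period 1: $10,627.82 +$127.53 interest = $10,755.35; pay $1,275.61 → $9,479.74
Payment period 2: $9,479.74 +$127.53 interest = $9,607.27; pay $1,648.21 → $7,959.06
Payment period 3: $7,959.06 +$127.53 interest = $8,086.59; pay $2,020.81 → $6,065.78
Payment period 4: $6,065.78 +$127.53 interest = $6,193.31; pay $2,393.41 → $3,799.90
Payment period 5: $3,799.90 +$127.53 interest = $3,927.43; pay $2,766.01 → $1,161.42
Payment period 6: $1,161.42 +$127.53 interest = $1,288.95; pay $1,288.95 → $0.00
Total interest: $127.53 + $127.53 + $127.53 + $127.53 + $127.53 + $127.53 = $765.18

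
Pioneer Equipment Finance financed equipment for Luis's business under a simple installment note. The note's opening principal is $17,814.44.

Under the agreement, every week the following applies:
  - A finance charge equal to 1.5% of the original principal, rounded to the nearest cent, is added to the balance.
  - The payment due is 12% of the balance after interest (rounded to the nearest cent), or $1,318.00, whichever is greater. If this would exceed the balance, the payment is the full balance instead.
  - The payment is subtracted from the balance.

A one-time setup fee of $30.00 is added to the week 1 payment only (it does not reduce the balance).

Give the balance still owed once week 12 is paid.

$2,971.25

# | Opening | Interest | Payment | Fee | End bal
1 | $17,814.44 | $267.22 | $2,169.80 | $30.00 | $15,911.86
2 | $15,911.86 | $267.22 | $1,941.49 | — | $14,237.59
3 | $14,237.59 | $267.22 | $1,740.58 | — | $12,764.23
4 | $12,764.23 | $267.22 | $1,563.77 | — | $11,467.68
5 | $11,467.68 | $267.22 | $1,408.19 | — | $10,326.71
6 | $10,326.71 | $267.22 | $1,318.00 | — | $9,275.93
7 | $9,275.93 | $267.22 | $1,318.00 | — | $8,225.15
8 | $8,225.15 | $267.22 | $1,318.00 | — | $7,174.37
9 | $7,174.37 | $267.22 | $1,318.00 | — | $6,123.59
10 | $6,123.59 | $267.22 | $1,318.00 | — | $5,072.81
11 | $5,072.81 | $267.22 | $1,318.00 | — | $4,022.03
12 | $4,022.03 | $267.22 | $1,318.00 | — | $2,971.25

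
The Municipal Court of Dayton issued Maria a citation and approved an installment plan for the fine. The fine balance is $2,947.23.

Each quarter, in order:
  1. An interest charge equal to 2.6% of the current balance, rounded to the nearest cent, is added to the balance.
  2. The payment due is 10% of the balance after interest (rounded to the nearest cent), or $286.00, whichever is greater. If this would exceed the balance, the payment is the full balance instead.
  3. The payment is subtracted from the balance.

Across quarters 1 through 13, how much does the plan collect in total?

$3,469.62

Quarter 1: opening $2,947.23; interest $76.63 → $3,023.86; payment $302.39; balance $2,721.47
Quarter 2: opening $2,721.47; interest $70.76 → $2,792.23; payment $286.00; balance $2,506.23
Quarter 3: opening $2,506.23; interest $65.16 → $2,571.39; payment $286.00; balance $2,285.39
Quarter 4: opening $2,285.39; interest $59.42 → $2,344.81; payment $286.00; balance $2,058.81
Quarter 5: opening $2,058.81; interest $53.53 → $2,112.34; payment $286.00; balance $1,826.34
Quarter 6: opening $1,826.34; interest $47.48 → $1,873.82; payment $286.00; balance $1,587.82
Quarter 7: opening $1,587.82; interest $41.28 → $1,629.10; payment $286.00; balance $1,343.10
Quarter 8: opening $1,343.10; interest $34.92 → $1,378.02; payment $286.00; balance $1,092.02
Quarter 9: opening $1,092.02; interest $28.39 → $1,120.41; payment $286.00; balance $834.41
Quarter 10: opening $834.41; interest $21.69 → $856.10; payment $286.00; balance $570.10
Quarter 11: opening $570.10; interest $14.82 → $584.92; payment $286.00; balance $298.92
Quarter 12: opening $298.92; interest $7.77 → $306.69; payment $286.00; balance $20.69
Quarter 13: opening $20.69; interest $0.54 → $21.23; payment $21.23; balance $0.00
Total paid: $3,469.62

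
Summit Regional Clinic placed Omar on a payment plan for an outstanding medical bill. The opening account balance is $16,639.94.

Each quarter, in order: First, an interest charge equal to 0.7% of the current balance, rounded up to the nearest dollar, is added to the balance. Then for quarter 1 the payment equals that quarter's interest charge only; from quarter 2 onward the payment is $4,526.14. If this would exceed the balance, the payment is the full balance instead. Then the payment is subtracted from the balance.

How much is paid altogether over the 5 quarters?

Quarter 1: $16,639.94 +$117.00 interest = $16,756.94; pay $117.00 → $16,639.94
Quarter 2: $16,639.94 +$117.00 interest = $16,756.94; pay $4,526.14 → $12,230.80
Quarter 3: $12,230.80 +$86.00 interest = $12,316.80; pay $4,526.14 → $7,790.66
Quarter 4: $7,790.66 +$55.00 interest = $7,845.66; pay $4,526.14 → $3,319.52
Quarter 5: $3,319.52 +$24.00 interest = $3,343.52; pay $3,343.52 → $0.00
Total paid: $17,038.94

$17,038.94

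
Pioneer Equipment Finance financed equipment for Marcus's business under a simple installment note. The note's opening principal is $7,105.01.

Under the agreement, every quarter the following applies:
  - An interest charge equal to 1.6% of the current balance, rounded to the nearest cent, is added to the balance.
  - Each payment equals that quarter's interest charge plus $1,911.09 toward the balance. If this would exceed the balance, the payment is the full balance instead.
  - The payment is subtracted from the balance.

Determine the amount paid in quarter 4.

# | Opening | Interest | Payment | End bal
1 | $7,105.01 | $113.68 | $2,024.77 | $5,193.92
2 | $5,193.92 | $83.10 | $1,994.19 | $3,282.83
3 | $3,282.83 | $52.53 | $1,963.62 | $1,371.74
4 | $1,371.74 | $21.95 | $1,393.69 | $0.00

$1,393.69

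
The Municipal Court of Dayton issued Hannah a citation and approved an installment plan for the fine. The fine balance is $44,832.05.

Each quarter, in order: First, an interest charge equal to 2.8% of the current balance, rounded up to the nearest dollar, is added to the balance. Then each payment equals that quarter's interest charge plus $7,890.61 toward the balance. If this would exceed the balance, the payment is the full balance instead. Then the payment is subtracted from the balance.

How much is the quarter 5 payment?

$8,262.61

Quarter 1: opening $44,832.05; interest $1,256.00 → $46,088.05; payment $9,146.61; balance $36,941.44
Quarter 2: opening $36,941.44; interest $1,035.00 → $37,976.44; payment $8,925.61; balance $29,050.83
Quarter 3: opening $29,050.83; interest $814.00 → $29,864.83; payment $8,704.61; balance $21,160.22
Quarter 4: opening $21,160.22; interest $593.00 → $21,753.22; payment $8,483.61; balance $13,269.61
Quarter 5: opening $13,269.61; interest $372.00 → $13,641.61; payment $8,262.61; balance $5,379.00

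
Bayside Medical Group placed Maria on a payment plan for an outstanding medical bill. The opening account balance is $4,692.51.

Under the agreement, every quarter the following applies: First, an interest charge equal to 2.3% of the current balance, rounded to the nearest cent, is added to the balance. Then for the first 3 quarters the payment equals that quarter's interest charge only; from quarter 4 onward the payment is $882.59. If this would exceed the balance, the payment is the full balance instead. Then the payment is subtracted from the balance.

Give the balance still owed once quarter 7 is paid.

$1,485.31

Quarter 1: opening $4,692.51; interest $107.93 → $4,800.44; payment $107.93; balance $4,692.51
Quarter 2: opening $4,692.51; interest $107.93 → $4,800.44; payment $107.93; balance $4,692.51
Quarter 3: opening $4,692.51; interest $107.93 → $4,800.44; payment $107.93; balance $4,692.51
Quarter 4: opening $4,692.51; interest $107.93 → $4,800.44; payment $882.59; balance $3,917.85
Quarter 5: opening $3,917.85; interest $90.11 → $4,007.96; payment $882.59; balance $3,125.37
Quarter 6: opening $3,125.37; interest $71.88 → $3,197.25; payment $882.59; balance $2,314.66
Quarter 7: opening $2,314.66; interest $53.24 → $2,367.90; payment $882.59; balance $1,485.31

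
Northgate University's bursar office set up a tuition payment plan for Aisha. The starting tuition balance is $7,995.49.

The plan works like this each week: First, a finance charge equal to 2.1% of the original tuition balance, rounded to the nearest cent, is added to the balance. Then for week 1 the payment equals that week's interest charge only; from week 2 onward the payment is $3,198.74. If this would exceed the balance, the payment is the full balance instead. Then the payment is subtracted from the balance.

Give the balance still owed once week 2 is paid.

$4,964.66

Week 1: opening $7,995.49; interest $167.91 → $8,163.40; payment $167.91; balance $7,995.49
Week 2: opening $7,995.49; interest $167.91 → $8,163.40; payment $3,198.74; balance $4,964.66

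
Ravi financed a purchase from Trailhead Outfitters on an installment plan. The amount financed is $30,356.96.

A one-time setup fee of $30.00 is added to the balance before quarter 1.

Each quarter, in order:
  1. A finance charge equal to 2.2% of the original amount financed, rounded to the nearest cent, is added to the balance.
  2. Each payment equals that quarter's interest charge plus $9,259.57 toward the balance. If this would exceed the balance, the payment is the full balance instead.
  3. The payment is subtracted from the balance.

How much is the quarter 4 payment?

Quarter 1: $30,386.96 +$667.85 interest = $31,054.81; pay $9,927.42 → $21,127.39
Quarter 2: $21,127.39 +$667.85 interest = $21,795.24; pay $9,927.42 → $11,867.82
Quarter 3: $11,867.82 +$667.85 interest = $12,535.67; pay $9,927.42 → $2,608.25
Quarter 4: $2,608.25 +$667.85 interest = $3,276.10; pay $3,276.10 → $0.00

$3,276.10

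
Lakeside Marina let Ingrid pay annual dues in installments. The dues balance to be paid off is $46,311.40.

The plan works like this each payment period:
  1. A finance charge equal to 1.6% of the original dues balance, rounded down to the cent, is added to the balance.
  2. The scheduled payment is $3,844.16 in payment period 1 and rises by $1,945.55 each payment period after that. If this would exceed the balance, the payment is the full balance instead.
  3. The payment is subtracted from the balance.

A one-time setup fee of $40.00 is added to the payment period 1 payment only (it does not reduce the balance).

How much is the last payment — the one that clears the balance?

# | Opening | Interest | Payment | Fee | End bal
1 | $46,311.40 | $740.98 | $3,844.16 | $40.00 | $43,208.22
2 | $43,208.22 | $740.98 | $5,789.71 | — | $38,159.49
3 | $38,159.49 | $740.98 | $7,735.26 | — | $31,165.21
4 | $31,165.21 | $740.98 | $9,680.81 | — | $22,225.38
5 | $22,225.38 | $740.98 | $11,626.36 | — | $11,340.00
6 | $11,340.00 | $740.98 | $12,080.98 | — | $0.00

$12,080.98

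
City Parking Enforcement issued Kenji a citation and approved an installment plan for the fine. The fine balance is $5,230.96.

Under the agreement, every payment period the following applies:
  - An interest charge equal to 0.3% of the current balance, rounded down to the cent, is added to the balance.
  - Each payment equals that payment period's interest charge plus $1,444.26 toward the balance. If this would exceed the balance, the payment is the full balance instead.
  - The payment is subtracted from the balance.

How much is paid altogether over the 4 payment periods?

$5,267.72

# | Opening | Interest | Payment | End bal
1 | $5,230.96 | $15.69 | $1,459.95 | $3,786.70
2 | $3,786.70 | $11.36 | $1,455.62 | $2,342.44
3 | $2,342.44 | $7.02 | $1,451.28 | $898.18
4 | $898.18 | $2.69 | $900.87 | $0.00
Total paid: $5,267.72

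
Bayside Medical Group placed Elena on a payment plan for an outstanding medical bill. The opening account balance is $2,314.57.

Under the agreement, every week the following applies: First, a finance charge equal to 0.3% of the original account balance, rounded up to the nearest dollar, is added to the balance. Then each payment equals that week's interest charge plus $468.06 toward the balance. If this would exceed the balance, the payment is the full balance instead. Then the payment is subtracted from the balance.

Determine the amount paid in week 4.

$475.06

# | Opening | Interest | Payment | End bal
1 | $2,314.57 | $7.00 | $475.06 | $1,846.51
2 | $1,846.51 | $7.00 | $475.06 | $1,378.45
3 | $1,378.45 | $7.00 | $475.06 | $910.39
4 | $910.39 | $7.00 | $475.06 | $442.33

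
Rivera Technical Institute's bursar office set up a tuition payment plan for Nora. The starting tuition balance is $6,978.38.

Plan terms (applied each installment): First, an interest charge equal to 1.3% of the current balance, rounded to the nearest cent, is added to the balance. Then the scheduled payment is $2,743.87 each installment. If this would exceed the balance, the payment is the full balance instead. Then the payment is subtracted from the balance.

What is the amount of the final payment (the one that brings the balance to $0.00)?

# | Opening | Interest | Payment | End bal
1 | $6,978.38 | $90.72 | $2,743.87 | $4,325.23
2 | $4,325.23 | $56.23 | $2,743.87 | $1,637.59
3 | $1,637.59 | $21.29 | $1,658.88 | $0.00

$1,658.88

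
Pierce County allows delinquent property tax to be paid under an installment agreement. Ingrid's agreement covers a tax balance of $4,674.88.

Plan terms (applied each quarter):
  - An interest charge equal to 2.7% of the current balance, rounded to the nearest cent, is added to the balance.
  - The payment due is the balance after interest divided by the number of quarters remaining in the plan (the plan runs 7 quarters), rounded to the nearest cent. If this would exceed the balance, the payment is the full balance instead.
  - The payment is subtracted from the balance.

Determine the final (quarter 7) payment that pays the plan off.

$804.76

Quarter 1: $4,674.88 +$126.22 interest = $4,801.10; pay $685.87 → $4,115.23
Quarter 2: $4,115.23 +$111.11 interest = $4,226.34; pay $704.39 → $3,521.95
Quarter 3: $3,521.95 +$95.09 interest = $3,617.04; pay $723.41 → $2,893.63
Quarter 4: $2,893.63 +$78.13 interest = $2,971.76; pay $742.94 → $2,228.82
Quarter 5: $2,228.82 +$60.18 interest = $2,289.00; pay $763.00 → $1,526.00
Quarter 6: $1,526.00 +$41.20 interest = $1,567.20; pay $783.60 → $783.60
Quarter 7: $783.60 +$21.16 interest = $804.76; pay $804.76 → $0.00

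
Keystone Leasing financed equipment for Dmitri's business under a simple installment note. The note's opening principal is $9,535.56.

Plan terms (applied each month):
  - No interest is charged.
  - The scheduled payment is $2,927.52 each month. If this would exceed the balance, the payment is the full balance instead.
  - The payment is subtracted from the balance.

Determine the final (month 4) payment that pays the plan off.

$753.00

Month 1: $9,535.56 − $2,927.52 → $6,608.04
Month 2: $6,608.04 − $2,927.52 → $3,680.52
Month 3: $3,680.52 − $2,927.52 → $753.00
Month 4: $753.00 − $753.00 → $0.00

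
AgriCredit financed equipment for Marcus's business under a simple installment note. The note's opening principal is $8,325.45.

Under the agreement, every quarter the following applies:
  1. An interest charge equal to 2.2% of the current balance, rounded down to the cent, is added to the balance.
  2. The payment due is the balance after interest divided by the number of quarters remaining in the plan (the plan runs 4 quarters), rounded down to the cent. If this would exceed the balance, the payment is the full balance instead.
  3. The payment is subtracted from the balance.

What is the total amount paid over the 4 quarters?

Quarter 1: $8,325.45 +$183.15 interest = $8,508.60; pay $2,127.15 → $6,381.45
Quarter 2: $6,381.45 +$140.39 interest = $6,521.84; pay $2,173.94 → $4,347.90
Quarter 3: $4,347.90 +$95.65 interest = $4,443.55; pay $2,221.77 → $2,221.78
Quarter 4: $2,221.78 +$48.87 interest = $2,270.65; pay $2,270.65 → $0.00
Total paid: $8,793.51

$8,793.51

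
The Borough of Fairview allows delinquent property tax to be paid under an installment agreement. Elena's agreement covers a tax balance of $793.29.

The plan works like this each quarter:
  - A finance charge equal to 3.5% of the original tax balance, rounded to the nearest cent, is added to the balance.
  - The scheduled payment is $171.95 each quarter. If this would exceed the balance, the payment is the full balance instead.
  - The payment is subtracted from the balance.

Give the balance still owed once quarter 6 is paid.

Quarter 1: opening $793.29; interest $27.77 → $821.06; payment $171.95; balance $649.11
Quarter 2: opening $649.11; interest $27.77 → $676.88; payment $171.95; balance $504.93
Quarter 3: opening $504.93; interest $27.77 → $532.70; payment $171.95; balance $360.75
Quarter 4: opening $360.75; interest $27.77 → $388.52; payment $171.95; balance $216.57
Quarter 5: opening $216.57; interest $27.77 → $244.34; payment $171.95; balance $72.39
Quarter 6: opening $72.39; interest $27.77 → $100.16; payment $100.16; balance $0.00

$0.00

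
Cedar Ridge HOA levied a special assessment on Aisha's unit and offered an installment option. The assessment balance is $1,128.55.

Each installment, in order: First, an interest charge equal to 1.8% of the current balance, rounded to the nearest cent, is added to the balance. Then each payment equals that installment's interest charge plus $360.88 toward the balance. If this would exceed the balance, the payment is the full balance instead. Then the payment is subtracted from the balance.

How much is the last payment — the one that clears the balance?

$46.74

Installment 1: opening $1,128.55; interest $20.31 → $1,148.86; payment $381.19; balance $767.67
Installment 2: opening $767.67; interest $13.82 → $781.49; payment $374.70; balance $406.79
Installment 3: opening $406.79; interest $7.32 → $414.11; payment $368.20; balance $45.91
Installment 4: opening $45.91; interest $0.83 → $46.74; payment $46.74; balance $0.00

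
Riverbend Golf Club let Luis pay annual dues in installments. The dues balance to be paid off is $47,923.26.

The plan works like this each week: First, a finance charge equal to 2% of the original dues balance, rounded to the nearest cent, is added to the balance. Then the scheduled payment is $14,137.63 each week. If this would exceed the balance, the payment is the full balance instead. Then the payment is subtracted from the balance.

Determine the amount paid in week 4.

Week 1: $47,923.26 +$958.47 interest = $48,881.73; pay $14,137.63 → $34,744.10
Week 2: $34,744.10 +$958.47 interest = $35,702.57; pay $14,137.63 → $21,564.94
Week 3: $21,564.94 +$958.47 interest = $22,523.41; pay $14,137.63 → $8,385.78
Week 4: $8,385.78 +$958.47 interest = $9,344.25; pay $9,344.25 → $0.00

$9,344.25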